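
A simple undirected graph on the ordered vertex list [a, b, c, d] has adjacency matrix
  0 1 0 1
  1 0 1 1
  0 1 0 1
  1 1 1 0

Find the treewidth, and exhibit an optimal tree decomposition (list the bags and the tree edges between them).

Treewidth 2.
One optimal decomposition is:
Bags: B1 = {a, b, d}  B2 = {b, c, d}
Tree: B1–B2

Every bag has size at most 3, so the width is 3 − 1 = 2 and tw(G) ≤ 2. Conversely, {b, c, d} is a clique of size 3, and the vertices of any clique must share a bag in every tree decomposition; so some bag has ≥ 3 vertices and tw(G) ≥ 2. Combining the bounds, tw(G) = 2.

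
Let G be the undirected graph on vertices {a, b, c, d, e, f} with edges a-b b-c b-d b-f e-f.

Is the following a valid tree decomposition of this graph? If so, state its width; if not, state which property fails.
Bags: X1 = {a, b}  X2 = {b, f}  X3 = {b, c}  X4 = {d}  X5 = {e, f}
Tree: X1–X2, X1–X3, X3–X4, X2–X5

No — edge (b,d) lies in no bag.

A tree decomposition must satisfy three properties: every vertex lies in some bag; for every edge, both endpoints lie together in some bag; and for every vertex, the bags containing it form a connected subtree. Here edge (b,d) lies in no bag, so the decomposition is invalid.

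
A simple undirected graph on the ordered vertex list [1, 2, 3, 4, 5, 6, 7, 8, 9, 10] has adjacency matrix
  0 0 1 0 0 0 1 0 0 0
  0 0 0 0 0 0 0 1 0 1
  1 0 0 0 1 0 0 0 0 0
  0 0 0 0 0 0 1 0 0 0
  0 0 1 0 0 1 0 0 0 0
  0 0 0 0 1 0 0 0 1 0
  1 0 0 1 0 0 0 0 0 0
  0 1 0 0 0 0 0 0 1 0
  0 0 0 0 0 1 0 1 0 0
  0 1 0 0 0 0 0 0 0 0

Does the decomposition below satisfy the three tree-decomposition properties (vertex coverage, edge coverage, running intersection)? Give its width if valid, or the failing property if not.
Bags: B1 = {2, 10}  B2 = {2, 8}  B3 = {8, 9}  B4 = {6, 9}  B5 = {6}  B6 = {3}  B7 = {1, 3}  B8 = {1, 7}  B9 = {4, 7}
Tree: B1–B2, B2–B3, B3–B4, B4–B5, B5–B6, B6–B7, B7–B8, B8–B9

No — vertex 5 appears in no bag.

A tree decomposition must satisfy three properties: every vertex lies in some bag; for every edge, both endpoints lie together in some bag; and for every vertex, the bags containing it form a connected subtree. Here vertex 5 appears in no bag, so the decomposition is invalid.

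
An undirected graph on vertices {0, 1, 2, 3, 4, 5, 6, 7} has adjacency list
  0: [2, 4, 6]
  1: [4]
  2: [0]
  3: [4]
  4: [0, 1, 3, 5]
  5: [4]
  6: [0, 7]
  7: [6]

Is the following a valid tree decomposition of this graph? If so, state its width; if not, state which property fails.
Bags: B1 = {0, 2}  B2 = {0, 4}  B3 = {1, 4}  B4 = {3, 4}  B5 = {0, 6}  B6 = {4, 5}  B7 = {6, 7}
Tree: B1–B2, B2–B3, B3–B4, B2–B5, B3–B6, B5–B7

Every vertex of G appears in some bag (union = {0, 1, 2, 3, 4, 5, 6, 7}); every edge is covered by a bag; and for each vertex v the set of bags containing v is connected in the bag tree. The decomposition is therefore valid. The largest bag has 2 vertices, so the width is 1.

Yes; width 1.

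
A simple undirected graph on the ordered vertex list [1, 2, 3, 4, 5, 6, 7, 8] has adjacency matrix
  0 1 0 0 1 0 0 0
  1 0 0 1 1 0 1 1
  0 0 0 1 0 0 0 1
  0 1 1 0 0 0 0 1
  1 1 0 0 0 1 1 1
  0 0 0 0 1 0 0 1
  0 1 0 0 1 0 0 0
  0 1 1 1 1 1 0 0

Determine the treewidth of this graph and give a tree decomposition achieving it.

Treewidth 2.
Bags: B1 = {2, 5, 8}  B2 = {1, 2, 5}  B3 = {2, 5, 7}  B4 = {2, 4, 8}  B5 = {5, 6, 8}  B6 = {3, 4, 8}
Tree: B1–B2, B2–B3, B1–B4, B1–B5, B4–B6

Every bag has size at most 3, so the width is 3 − 1 = 2 and tw(G) ≤ 2. Conversely, {2, 4, 8} is a clique of size 3, and the vertices of any clique must share a bag in every tree decomposition; so some bag has ≥ 3 vertices and tw(G) ≥ 2. Therefore the treewidth is 2.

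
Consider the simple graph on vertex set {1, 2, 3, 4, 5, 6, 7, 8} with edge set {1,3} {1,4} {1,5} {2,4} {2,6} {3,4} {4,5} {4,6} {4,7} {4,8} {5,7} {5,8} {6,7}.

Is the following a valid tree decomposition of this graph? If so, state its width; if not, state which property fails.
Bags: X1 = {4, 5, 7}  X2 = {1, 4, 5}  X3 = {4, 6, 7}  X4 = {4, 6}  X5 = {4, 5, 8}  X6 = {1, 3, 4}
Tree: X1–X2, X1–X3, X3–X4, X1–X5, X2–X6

A tree decomposition must satisfy three properties: every vertex lies in some bag; for every edge, both endpoints lie together in some bag; and for every vertex, the bags containing it form a connected subtree. Here vertex 2 appears in no bag, so the decomposition is invalid.

No — vertex 2 appears in no bag.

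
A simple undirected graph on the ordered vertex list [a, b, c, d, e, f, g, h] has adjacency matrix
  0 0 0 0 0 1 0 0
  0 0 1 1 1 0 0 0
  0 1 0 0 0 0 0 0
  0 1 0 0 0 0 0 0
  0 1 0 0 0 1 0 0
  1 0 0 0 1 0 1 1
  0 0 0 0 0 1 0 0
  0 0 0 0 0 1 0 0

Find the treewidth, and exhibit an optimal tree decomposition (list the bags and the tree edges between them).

Each bag holds 2 vertices, so the decomposition has width 1, which upper-bounds the treewidth. G has an edge, so its treewidth is at least 1. Hence tw(G) = 1 exactly.

Treewidth 1.
One optimal decomposition is:
Bags: B1 = {b, e}  B2 = {e, f}  B3 = {b, c}  B4 = {b, d}  B5 = {a, f}  B6 = {f, g}  B7 = {f, h}
Tree: B1–B2, B1–B3, B3–B4, B2–B5, B5–B6, B2–B7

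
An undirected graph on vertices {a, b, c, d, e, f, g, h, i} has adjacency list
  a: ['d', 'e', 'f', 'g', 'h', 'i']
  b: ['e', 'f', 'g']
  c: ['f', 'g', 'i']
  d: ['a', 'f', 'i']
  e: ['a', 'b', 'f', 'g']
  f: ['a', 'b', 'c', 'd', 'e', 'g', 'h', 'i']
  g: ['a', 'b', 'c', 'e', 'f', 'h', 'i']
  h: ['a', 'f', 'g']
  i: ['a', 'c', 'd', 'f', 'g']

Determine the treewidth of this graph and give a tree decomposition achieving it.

Each bag holds 4 vertices, so the decomposition has width 3, which upper-bounds the treewidth. On the other hand G contains the 4-clique {a, d, f, i}. A clique must lie in a single bag of any decomposition, so no decomposition can have width below 3. The upper and lower bounds meet at 3, so that is the treewidth.

Treewidth 3.
One optimal decomposition is:
Bags: B1 = {a, f, g, i}  B2 = {a, e, f, g}  B3 = {a, d, f, i}  B4 = {c, f, g, i}  B5 = {b, e, f, g}  B6 = {a, f, g, h}
Tree: B1–B2, B1–B3, B1–B4, B2–B5, B2–B6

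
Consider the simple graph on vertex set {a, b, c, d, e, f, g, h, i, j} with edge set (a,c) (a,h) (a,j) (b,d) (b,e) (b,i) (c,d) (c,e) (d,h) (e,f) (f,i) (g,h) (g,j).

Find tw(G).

2

A width-2 tree decomposition is:
Bags: B1 = {e, f, i}  B2 = {b, e, i}  B3 = {b, c, e}  B4 = {b, c, d}  B5 = {a, c, d}  B6 = {a, d, h}  B7 = {a, h, j}  B8 = {g, h, j}
Tree: B1–B2, B2–B3, B3–B4, B4–B5, B5–B6, B6–B7, B7–B8
Every bag has size at most 3, so the width is 3 − 1 = 2 and tw(G) ≤ 2. For the lower bound, G contains the cycle f–i–b–e–f, so G is not a forest; only forests have treewidth ≤ 1, hence tw(G) ≥ 2. The upper and lower bounds meet at 2, so that is the treewidth.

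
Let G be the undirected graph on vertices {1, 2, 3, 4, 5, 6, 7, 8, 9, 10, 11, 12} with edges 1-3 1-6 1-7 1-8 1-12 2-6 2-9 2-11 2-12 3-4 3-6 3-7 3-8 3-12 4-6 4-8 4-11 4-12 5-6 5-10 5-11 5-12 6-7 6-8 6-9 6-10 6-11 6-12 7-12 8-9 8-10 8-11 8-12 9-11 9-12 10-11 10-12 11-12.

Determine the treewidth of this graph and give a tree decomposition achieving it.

The largest bag has 5 vertices, giving width 4; this decomposition certifies tw(G) ≤ 4. For the lower bound, the 5 vertices {6, 8, 9, 11, 12} are pairwise adjacent, and any tree decomposition puts a clique entirely inside one bag — forcing width ≥ 4. The upper and lower bounds meet at 4, so that is the treewidth.

Treewidth 4.
One optimal decomposition is:
Bags: B1 = {4, 6, 8, 11, 12}  B2 = {6, 8, 10, 11, 12}  B3 = {3, 4, 6, 8, 12}  B4 = {1, 3, 6, 8, 12}  B5 = {6, 8, 9, 11, 12}  B6 = {5, 6, 10, 11, 12}  B7 = {2, 6, 9, 11, 12}  B8 = {1, 3, 6, 7, 12}
Tree: B1–B2, B1–B3, B3–B4, B1–B5, B2–B6, B5–B7, B4–B8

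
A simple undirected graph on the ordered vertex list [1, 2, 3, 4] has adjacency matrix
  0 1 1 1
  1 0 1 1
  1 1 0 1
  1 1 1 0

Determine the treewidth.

3

A width-3 tree decomposition is:
Bags: B1 = {1, 2, 3, 4}
Tree: (single bag)
With just one bag of size 4, the width is 4 − 1 = 3, so tw(G) ≤ 3. For the lower bound, the 4 vertices {1, 2, 3, 4} are pairwise adjacent, and any tree decomposition puts a clique entirely inside one bag — forcing width ≥ 3. Therefore the treewidth is 3.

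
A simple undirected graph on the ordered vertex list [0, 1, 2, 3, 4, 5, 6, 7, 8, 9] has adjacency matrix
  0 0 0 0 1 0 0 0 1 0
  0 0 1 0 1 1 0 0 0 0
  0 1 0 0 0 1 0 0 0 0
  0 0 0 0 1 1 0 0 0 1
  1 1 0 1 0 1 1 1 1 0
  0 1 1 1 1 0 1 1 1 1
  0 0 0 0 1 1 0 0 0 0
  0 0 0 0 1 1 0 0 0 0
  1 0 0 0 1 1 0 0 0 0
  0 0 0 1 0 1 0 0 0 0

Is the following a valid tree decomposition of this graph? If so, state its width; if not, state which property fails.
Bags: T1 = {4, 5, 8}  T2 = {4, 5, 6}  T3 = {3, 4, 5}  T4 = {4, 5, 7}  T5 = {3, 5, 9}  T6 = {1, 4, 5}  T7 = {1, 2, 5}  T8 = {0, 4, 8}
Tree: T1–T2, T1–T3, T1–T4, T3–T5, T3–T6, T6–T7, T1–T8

Checking the three conditions: (i) the bags cover all of {0, 1, 2, 3, 4, 5, 6, 7, 8, 9}; (ii) for each edge, some bag contains both endpoints; (iii) the bags containing any fixed vertex form a subtree. All hold, so the decomposition is valid with width 3 − 1 = 2.

Yes; width 2.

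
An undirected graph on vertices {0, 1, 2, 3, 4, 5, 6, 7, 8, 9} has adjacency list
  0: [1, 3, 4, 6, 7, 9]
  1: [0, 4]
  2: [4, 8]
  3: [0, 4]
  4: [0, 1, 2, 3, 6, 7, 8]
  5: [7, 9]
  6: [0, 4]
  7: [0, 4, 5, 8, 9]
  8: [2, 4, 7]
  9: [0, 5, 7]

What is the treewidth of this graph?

A width-2 tree decomposition is:
Bags: B1 = {0, 4, 7}  B2 = {0, 7, 9}  B3 = {4, 7, 8}  B4 = {5, 7, 9}  B5 = {0, 4, 6}  B6 = {0, 3, 4}  B7 = {0, 1, 4}  B8 = {2, 4, 8}
Tree: B1–B2, B1–B3, B2–B4, B1–B5, B5–B6, B5–B7, B3–B8
Each bag holds 3 vertices, so the decomposition has width 2, which upper-bounds the treewidth. On the other hand G contains the 3-clique {0, 7, 9}. A clique must lie in a single bag of any decomposition, so no decomposition can have width below 2. Therefore the treewidth is 2.

2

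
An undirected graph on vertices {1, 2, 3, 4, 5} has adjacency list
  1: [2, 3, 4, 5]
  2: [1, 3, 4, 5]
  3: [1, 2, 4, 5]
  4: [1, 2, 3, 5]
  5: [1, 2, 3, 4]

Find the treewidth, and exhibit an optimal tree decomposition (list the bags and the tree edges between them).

A single bag containing all 5 vertices is trivially a valid decomposition of width 4. For the lower bound, the 5 vertices {1, 2, 3, 4, 5} are pairwise adjacent, and any tree decomposition puts a clique entirely inside one bag — forcing width ≥ 4. Hence tw(G) = 4 exactly.

Treewidth 4.
One optimal decomposition is:
Bags: B1 = {1, 2, 3, 4, 5}
Tree: (single bag)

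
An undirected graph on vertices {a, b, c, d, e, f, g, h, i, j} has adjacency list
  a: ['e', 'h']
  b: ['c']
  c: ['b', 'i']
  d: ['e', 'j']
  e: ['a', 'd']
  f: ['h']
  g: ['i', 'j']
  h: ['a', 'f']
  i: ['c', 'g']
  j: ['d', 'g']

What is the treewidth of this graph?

1

A width-1 tree decomposition is:
Bags: B1 = {f, h}  B2 = {a, h}  B3 = {a, e}  B4 = {d, e}  B5 = {d, j}  B6 = {g, j}  B7 = {g, i}  B8 = {c, i}  B9 = {b, c}
Tree: B1–B2, B2–B3, B3–B4, B4–B5, B5–B6, B6–B7, B7–B8, B8–B9
Each bag holds 2 vertices, so the decomposition has width 1, which upper-bounds the treewidth. G has an edge, so its treewidth is at least 1. Therefore the treewidth is 1.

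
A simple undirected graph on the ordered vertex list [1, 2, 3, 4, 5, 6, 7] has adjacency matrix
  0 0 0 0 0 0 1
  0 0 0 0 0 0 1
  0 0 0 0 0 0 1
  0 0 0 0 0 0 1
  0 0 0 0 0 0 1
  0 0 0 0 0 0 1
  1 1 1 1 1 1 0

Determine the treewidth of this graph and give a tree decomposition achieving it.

Every bag has size at most 2, so the width is 2 − 1 = 1 and tw(G) ≤ 1. Any graph with an edge has treewidth ≥ 1, and G has the edge 7–1. Therefore the treewidth is 1.

Treewidth 1.
One optimal decomposition is:
Bags: B1 = {1, 7}  B2 = {6, 7}  B3 = {5, 7}  B4 = {4, 7}  B5 = {2, 7}  B6 = {3, 7}
Tree: B1–B2, B2–B3, B3–B4, B1–B5, B5–B6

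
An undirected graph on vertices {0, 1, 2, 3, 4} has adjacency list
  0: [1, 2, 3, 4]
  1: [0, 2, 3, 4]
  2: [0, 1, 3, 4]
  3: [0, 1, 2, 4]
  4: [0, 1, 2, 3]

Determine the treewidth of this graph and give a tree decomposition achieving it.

A single bag containing all 5 vertices is trivially a valid decomposition of width 4. On the other hand G contains the 5-clique {0, 1, 2, 3, 4}. A clique must lie in a single bag of any decomposition, so no decomposition can have width below 4. Hence tw(G) = 4 exactly.

Treewidth 4.
One such decomposition:
Bags: B1 = {0, 1, 2, 3, 4}
Tree: (single bag)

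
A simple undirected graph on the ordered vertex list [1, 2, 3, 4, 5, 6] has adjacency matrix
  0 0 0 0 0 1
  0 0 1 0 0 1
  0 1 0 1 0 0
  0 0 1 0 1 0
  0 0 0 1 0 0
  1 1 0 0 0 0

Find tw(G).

A width-1 tree decomposition is:
Bags: B1 = {4, 5}  B2 = {3, 4}  B3 = {2, 3}  B4 = {2, 6}  B5 = {1, 6}
Tree: B1–B2, B2–B3, B3–B4, B4–B5
Each bag holds 2 vertices, so the decomposition has width 1, which upper-bounds the treewidth. Since G has at least one edge (e.g. 5–4), it is not an edgeless graph, so tw(G) ≥ 1. Therefore the treewidth is 1.

1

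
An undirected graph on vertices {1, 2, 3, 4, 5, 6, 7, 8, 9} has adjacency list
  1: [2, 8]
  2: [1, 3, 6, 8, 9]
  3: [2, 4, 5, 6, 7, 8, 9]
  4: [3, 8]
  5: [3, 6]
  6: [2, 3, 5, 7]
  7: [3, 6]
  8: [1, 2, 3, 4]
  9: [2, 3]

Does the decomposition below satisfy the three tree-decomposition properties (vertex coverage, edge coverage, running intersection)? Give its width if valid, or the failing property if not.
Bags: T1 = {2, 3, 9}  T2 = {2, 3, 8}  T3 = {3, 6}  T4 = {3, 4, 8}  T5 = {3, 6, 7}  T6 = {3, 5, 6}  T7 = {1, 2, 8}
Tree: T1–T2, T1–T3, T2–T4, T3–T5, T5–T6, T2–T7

No — edge (2,6) lies in no bag.

A tree decomposition must satisfy three properties: every vertex lies in some bag; for every edge, both endpoints lie together in some bag; and for every vertex, the bags containing it form a connected subtree. Here edge (2,6) lies in no bag, so the decomposition is invalid.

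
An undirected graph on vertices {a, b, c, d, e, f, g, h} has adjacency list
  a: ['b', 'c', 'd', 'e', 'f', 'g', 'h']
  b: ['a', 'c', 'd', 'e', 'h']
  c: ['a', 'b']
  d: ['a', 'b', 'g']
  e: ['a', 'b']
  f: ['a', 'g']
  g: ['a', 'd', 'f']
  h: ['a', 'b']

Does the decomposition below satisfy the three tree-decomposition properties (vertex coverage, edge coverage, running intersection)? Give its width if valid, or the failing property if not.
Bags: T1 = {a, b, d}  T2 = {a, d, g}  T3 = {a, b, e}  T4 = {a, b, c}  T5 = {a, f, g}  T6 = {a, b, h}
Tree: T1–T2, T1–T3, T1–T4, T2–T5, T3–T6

Checking the three conditions: (i) the bags cover all of {a, b, c, d, e, f, g, h}; (ii) for each edge, some bag contains both endpoints; (iii) the bags containing any fixed vertex form a subtree. All hold, so the decomposition is valid with width 3 − 1 = 2.

Yes; width 2.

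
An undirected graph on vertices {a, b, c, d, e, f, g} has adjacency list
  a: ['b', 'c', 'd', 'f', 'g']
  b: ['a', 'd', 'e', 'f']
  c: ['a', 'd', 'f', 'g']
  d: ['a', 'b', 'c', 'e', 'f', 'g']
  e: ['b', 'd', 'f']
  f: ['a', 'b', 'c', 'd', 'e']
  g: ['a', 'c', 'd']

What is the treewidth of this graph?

3

A width-3 tree decomposition is:
Bags: B1 = {a, c, d, f}  B2 = {a, c, d, g}  B3 = {a, b, d, f}  B4 = {b, d, e, f}
Tree: B1–B2, B1–B3, B3–B4
Each bag holds 4 vertices, so the decomposition has width 3, which upper-bounds the treewidth. On the other hand G contains the 4-clique {a, c, d, g}. A clique must lie in a single bag of any decomposition, so no decomposition can have width below 3. Therefore the treewidth is 3.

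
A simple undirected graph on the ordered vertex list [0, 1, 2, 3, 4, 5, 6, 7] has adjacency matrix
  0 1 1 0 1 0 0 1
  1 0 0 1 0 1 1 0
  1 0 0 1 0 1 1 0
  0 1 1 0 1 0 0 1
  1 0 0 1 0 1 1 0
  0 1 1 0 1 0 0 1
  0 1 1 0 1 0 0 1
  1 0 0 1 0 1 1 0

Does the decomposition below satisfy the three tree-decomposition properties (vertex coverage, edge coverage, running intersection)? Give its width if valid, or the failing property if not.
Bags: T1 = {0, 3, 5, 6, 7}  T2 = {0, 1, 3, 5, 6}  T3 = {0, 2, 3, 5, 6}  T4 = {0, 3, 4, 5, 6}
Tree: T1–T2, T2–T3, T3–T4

Yes; width 4.

Checking the three conditions: (i) the bags cover all of {0, 1, 2, 3, 4, 5, 6, 7}; (ii) for each edge, some bag contains both endpoints; (iii) the bags containing any fixed vertex form a subtree. All hold, so the decomposition is valid with width 5 − 1 = 4.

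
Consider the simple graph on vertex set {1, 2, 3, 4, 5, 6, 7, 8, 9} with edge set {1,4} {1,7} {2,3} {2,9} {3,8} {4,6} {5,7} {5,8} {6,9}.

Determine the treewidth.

2

A width-2 tree decomposition is:
Bags: B1 = {2, 6, 9}  B2 = {2, 4, 6}  B3 = {1, 2, 4}  B4 = {1, 2, 7}  B5 = {2, 5, 7}  B6 = {2, 5, 8}  B7 = {2, 3, 8}
Tree: B1–B2, B2–B3, B3–B4, B4–B5, B5–B6, B6–B7
The largest bag has 3 vertices, giving width 2; this decomposition certifies tw(G) ≤ 2. The edges 2–9–6–4–1–7–5–8–3–2 form a cycle, so G is not a tree and its treewidth is at least 2. Hence tw(G) = 2 exactly.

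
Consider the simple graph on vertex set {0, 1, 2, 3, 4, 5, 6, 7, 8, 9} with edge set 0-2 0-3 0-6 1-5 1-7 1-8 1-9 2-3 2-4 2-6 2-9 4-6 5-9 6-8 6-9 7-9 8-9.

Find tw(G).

A width-2 tree decomposition is:
Bags: B1 = {1, 8, 9}  B2 = {1, 7, 9}  B3 = {1, 5, 9}  B4 = {6, 8, 9}  B5 = {2, 6, 9}  B6 = {0, 2, 6}  B7 = {2, 4, 6}  B8 = {0, 2, 3}
Tree: B1–B2, B1–B3, B1–B4, B4–B5, B5–B6, B6–B7, B6–B8
The largest bag has 3 vertices, giving width 2; this decomposition certifies tw(G) ≤ 2. For the lower bound, the 3 vertices {0, 2, 3} are pairwise adjacent, and any tree decomposition puts a clique entirely inside one bag — forcing width ≥ 2. The upper and lower bounds meet at 2, so that is the treewidth.

2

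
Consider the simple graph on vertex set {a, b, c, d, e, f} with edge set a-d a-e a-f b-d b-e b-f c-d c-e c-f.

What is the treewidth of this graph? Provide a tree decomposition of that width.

Each bag holds 4 vertices, so the decomposition has width 3, which upper-bounds the treewidth. For the lower bound: the 4 vertex sets {c,d}, {b,f}, {e}, {a} are disjoint, each induces a connected subgraph, and every pair is joined by at least one edge of G. Contracting each set to a single vertex therefore yields K_{4} as a minor, and since treewidth is minor-monotone, tw(G) ≥ tw(K_{4}) = 3. The upper and lower bounds meet at 3, so that is the treewidth.

Treewidth 3.
One optimal decomposition is:
Bags: B1 = {c, d, e, f}  B2 = {b, d, e, f}  B3 = {a, d, e, f}
Tree: B1–B2, B2–B3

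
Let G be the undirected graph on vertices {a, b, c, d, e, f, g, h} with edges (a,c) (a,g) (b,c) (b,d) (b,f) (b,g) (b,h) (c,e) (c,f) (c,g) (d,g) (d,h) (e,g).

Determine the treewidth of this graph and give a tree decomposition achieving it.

Treewidth 2.
Bags: B1 = {b, c, g}  B2 = {b, c, f}  B3 = {b, d, g}  B4 = {a, c, g}  B5 = {b, d, h}  B6 = {c, e, g}
Tree: B1–B2, B1–B3, B1–B4, B3–B5, B1–B6

The largest bag has 3 vertices, giving width 2; this decomposition certifies tw(G) ≤ 2. On the other hand G contains the 3-clique {b, d, g}. A clique must lie in a single bag of any decomposition, so no decomposition can have width below 2. Therefore the treewidth is 2.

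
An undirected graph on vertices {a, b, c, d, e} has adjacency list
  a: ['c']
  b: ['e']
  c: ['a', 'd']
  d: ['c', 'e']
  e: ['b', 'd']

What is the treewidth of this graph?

1

A width-1 tree decomposition is:
Bags: B1 = {b, e}  B2 = {d, e}  B3 = {c, d}  B4 = {a, c}
Tree: B1–B2, B2–B3, B3–B4
Every bag has size at most 2, so the width is 2 − 1 = 1 and tw(G) ≤ 1. Any graph with an edge has treewidth ≥ 1, and G has the edge b–e. The upper and lower bounds meet at 1, so that is the treewidth.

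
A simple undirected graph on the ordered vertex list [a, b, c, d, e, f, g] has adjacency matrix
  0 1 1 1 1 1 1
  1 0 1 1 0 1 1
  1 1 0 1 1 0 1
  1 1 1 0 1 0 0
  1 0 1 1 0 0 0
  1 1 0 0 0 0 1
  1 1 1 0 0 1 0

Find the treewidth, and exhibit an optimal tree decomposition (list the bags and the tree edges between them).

Every bag has size at most 4, so the width is 4 − 1 = 3 and tw(G) ≤ 3. Conversely, {a, c, d, e} is a clique of size 4, and the vertices of any clique must share a bag in every tree decomposition; so some bag has ≥ 4 vertices and tw(G) ≥ 3. Combining the bounds, tw(G) = 3.

Treewidth 3.
Bags: B1 = {a, b, c, g}  B2 = {a, b, c, d}  B3 = {a, b, f, g}  B4 = {a, c, d, e}
Tree: B1–B2, B1–B3, B2–B4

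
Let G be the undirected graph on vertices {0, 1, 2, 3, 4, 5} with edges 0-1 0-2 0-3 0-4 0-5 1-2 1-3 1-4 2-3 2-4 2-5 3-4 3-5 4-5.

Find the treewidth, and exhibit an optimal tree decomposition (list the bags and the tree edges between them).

Every bag has size at most 5, so the width is 5 − 1 = 4 and tw(G) ≤ 4. For the lower bound, the 5 vertices {0, 1, 2, 3, 4} are pairwise adjacent, and any tree decomposition puts a clique entirely inside one bag — forcing width ≥ 4. Hence tw(G) = 4 exactly.

Treewidth 4.
One optimal decomposition is:
Bags: B1 = {0, 2, 3, 4, 5}  B2 = {0, 1, 2, 3, 4}
Tree: B1–B2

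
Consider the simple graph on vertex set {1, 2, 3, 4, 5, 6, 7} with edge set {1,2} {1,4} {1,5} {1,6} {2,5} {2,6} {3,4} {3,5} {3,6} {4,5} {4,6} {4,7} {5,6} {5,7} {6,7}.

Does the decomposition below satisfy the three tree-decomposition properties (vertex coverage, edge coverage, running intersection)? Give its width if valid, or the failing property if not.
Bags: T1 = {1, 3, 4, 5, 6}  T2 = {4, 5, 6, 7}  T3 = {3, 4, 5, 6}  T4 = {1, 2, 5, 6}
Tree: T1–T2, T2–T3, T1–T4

No — bags containing vertex 3 are not connected in the tree.

A tree decomposition must satisfy three properties: every vertex lies in some bag; for every edge, both endpoints lie together in some bag; and for every vertex, the bags containing it form a connected subtree. Here bags containing vertex 3 are not connected in the tree, so the decomposition is invalid.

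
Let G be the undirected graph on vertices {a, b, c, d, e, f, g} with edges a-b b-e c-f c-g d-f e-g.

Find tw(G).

A width-1 tree decomposition is:
Bags: B1 = {d, f}  B2 = {c, f}  B3 = {c, g}  B4 = {e, g}  B5 = {b, e}  B6 = {a, b}
Tree: B1–B2, B2–B3, B3–B4, B4–B5, B5–B6
Every bag has size at most 2, so the width is 2 − 1 = 1 and tw(G) ≤ 1. G has an edge, so its treewidth is at least 1. Hence tw(G) = 1 exactly.

1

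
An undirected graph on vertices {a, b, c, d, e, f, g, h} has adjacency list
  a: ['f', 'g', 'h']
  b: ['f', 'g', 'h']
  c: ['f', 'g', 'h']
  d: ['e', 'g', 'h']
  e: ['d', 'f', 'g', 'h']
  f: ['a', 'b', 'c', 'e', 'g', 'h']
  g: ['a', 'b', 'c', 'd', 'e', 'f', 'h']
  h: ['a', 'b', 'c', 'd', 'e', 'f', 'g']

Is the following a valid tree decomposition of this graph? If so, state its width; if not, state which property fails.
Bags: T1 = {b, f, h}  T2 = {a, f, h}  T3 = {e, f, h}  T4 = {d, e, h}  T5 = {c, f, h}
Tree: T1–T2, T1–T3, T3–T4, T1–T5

A tree decomposition must satisfy three properties: every vertex lies in some bag; for every edge, both endpoints lie together in some bag; and for every vertex, the bags containing it form a connected subtree. Here vertex g appears in no bag, so the decomposition is invalid.

No — vertex g appears in no bag.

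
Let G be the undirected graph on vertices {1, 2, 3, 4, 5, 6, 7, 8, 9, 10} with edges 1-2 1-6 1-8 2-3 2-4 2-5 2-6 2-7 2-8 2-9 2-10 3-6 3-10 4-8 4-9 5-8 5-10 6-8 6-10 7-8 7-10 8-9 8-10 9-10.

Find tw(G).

3

A width-3 tree decomposition is:
Bags: B1 = {2, 6, 8, 10}  B2 = {2, 8, 9, 10}  B3 = {2, 7, 8, 10}  B4 = {2, 5, 8, 10}  B5 = {1, 2, 6, 8}  B6 = {2, 3, 6, 10}  B7 = {2, 4, 8, 9}
Tree: B1–B2, B1–B3, B1–B4, B1–B5, B1–B6, B2–B7
The largest bag has 4 vertices, giving width 3; this decomposition certifies tw(G) ≤ 3. On the other hand G contains the 4-clique {1, 2, 6, 8}. A clique must lie in a single bag of any decomposition, so no decomposition can have width below 3. Combining the bounds, tw(G) = 3.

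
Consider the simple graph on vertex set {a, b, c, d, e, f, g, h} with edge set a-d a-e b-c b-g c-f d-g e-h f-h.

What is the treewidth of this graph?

A width-2 tree decomposition is:
Bags: B1 = {b, d, g}  B2 = {a, b, d}  B3 = {a, b, e}  B4 = {b, e, h}  B5 = {b, f, h}  B6 = {b, c, f}
Tree: B1–B2, B2–B3, B3–B4, B4–B5, B5–B6
The largest bag has 3 vertices, giving width 2; this decomposition certifies tw(G) ≤ 2. For the lower bound, G contains the cycle b–g–d–a–e–h–f–c–b, so G is not a forest; only forests have treewidth ≤ 1, hence tw(G) ≥ 2. Hence tw(G) = 2 exactly.

2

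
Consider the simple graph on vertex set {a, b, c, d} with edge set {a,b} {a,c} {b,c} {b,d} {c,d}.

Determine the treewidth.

2

A width-2 tree decomposition is:
Bags: B1 = {a, b, c}  B2 = {b, c, d}
Tree: B1–B2
Each bag holds 3 vertices, so the decomposition has width 2, which upper-bounds the treewidth. Conversely, {b, c, d} is a clique of size 3, and the vertices of any clique must share a bag in every tree decomposition; so some bag has ≥ 3 vertices and tw(G) ≥ 2. Therefore the treewidth is 2.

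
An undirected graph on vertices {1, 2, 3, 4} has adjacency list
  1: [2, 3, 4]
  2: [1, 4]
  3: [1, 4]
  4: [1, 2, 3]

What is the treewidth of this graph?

2

A width-2 tree decomposition is:
Bags: B1 = {1, 2, 4}  B2 = {1, 3, 4}
Tree: B1–B2
Every bag has size at most 3, so the width is 3 − 1 = 2 and tw(G) ≤ 2. Conversely, {1, 2, 4} is a clique of size 3, and the vertices of any clique must share a bag in every tree decomposition; so some bag has ≥ 3 vertices and tw(G) ≥ 2. Therefore the treewidth is 2.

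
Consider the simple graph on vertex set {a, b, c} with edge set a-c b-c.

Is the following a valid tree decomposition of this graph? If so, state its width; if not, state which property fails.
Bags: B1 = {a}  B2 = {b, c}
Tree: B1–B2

No — edge (c,a) lies in no bag.

A tree decomposition must satisfy three properties: every vertex lies in some bag; for every edge, both endpoints lie together in some bag; and for every vertex, the bags containing it form a connected subtree. Here edge (c,a) lies in no bag, so the decomposition is invalid.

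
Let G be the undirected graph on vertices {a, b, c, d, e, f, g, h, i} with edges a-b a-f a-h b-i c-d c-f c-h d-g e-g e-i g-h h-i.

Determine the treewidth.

3

A width-3 tree decomposition is:
Bags: B1 = {a, c, d, f}  B2 = {a, c, d, h}  B3 = {a, d, g, h}  B4 = {a, b, g, h}  B5 = {b, g, h, i}  B6 = {b, e, g, i}
Tree: B1–B2, B2–B3, B3–B4, B4–B5, B5–B6
Every bag has size at most 4, so the width is 4 − 1 = 3 and tw(G) ≤ 3. For the lower bound: the 4 vertex sets {c,d,f}, {a}, {h}, {b,e,g,i} are disjoint, each induces a connected subgraph, and every pair is joined by at least one edge of G. Contracting each set to a single vertex therefore yields K_{4} as a minor, and since treewidth is minor-monotone, tw(G) ≥ tw(K_{4}) = 3. Combining the bounds, tw(G) = 3.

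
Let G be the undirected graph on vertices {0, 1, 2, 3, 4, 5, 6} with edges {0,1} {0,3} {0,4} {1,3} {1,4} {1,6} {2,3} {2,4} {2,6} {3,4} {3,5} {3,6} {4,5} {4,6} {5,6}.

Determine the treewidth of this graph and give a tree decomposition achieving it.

Treewidth 3.
One optimal decomposition is:
Bags: B1 = {0, 1, 3, 4}  B2 = {1, 3, 4, 6}  B3 = {3, 4, 5, 6}  B4 = {2, 3, 4, 6}
Tree: B1–B2, B2–B3, B2–B4

Every bag has size at most 4, so the width is 4 − 1 = 3 and tw(G) ≤ 3. For the lower bound, the 4 vertices {0, 1, 3, 4} are pairwise adjacent, and any tree decomposition puts a clique entirely inside one bag — forcing width ≥ 3. Combining the bounds, tw(G) = 3.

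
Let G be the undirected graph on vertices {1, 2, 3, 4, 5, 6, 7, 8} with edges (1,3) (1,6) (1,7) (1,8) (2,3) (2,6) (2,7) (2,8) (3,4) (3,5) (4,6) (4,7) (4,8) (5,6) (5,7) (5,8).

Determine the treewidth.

A width-4 tree decomposition is:
Bags: B1 = {1, 3, 6, 7, 8}  B2 = {2, 3, 6, 7, 8}  B3 = {3, 5, 6, 7, 8}  B4 = {3, 4, 6, 7, 8}
Tree: B1–B2, B2–B3, B3–B4
The largest bag has 5 vertices, giving width 4; this decomposition certifies tw(G) ≤ 4. For the lower bound: the 5 vertex sets {1,8}, {2,6}, {5,7}, {3}, {4} are disjoint, each induces a connected subgraph, and every pair is joined by at least one edge of G. Contracting each set to a single vertex therefore yields K_{5} as a minor, and since treewidth is minor-monotone, tw(G) ≥ tw(K_{5}) = 4. The upper and lower bounds meet at 4, so that is the treewidth.

4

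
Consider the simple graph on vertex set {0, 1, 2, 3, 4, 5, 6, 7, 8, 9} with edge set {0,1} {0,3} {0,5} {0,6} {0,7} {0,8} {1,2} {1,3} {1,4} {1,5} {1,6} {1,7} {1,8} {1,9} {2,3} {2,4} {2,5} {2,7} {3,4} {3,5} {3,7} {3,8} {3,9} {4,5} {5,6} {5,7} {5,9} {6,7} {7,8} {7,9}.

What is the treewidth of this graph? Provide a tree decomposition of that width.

Treewidth 4.
One such decomposition:
Bags: B1 = {1, 2, 3, 5, 7}  B2 = {0, 1, 3, 5, 7}  B3 = {1, 2, 3, 4, 5}  B4 = {0, 1, 3, 7, 8}  B5 = {0, 1, 5, 6, 7}  B6 = {1, 3, 5, 7, 9}
Tree: B1–B2, B1–B3, B2–B4, B2–B5, B1–B6

Each bag holds 5 vertices, so the decomposition has width 4, which upper-bounds the treewidth. Conversely, {0, 1, 3, 7, 8} is a clique of size 5, and the vertices of any clique must share a bag in every tree decomposition; so some bag has ≥ 5 vertices and tw(G) ≥ 4. Therefore the treewidth is 4.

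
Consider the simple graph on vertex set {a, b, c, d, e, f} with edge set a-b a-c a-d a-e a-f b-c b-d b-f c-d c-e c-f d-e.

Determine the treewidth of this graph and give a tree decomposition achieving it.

Treewidth 3.
One such decomposition:
Bags: B1 = {a, b, c, f}  B2 = {a, b, c, d}  B3 = {a, c, d, e}
Tree: B1–B2, B2–B3

The largest bag has 4 vertices, giving width 3; this decomposition certifies tw(G) ≤ 3. Conversely, {a, c, d, e} is a clique of size 4, and the vertices of any clique must share a bag in every tree decomposition; so some bag has ≥ 4 vertices and tw(G) ≥ 3. Therefore the treewidth is 3.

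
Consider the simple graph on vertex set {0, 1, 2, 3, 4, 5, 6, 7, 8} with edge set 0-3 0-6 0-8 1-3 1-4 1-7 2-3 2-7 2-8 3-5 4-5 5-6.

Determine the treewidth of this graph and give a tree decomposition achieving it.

The largest bag has 4 vertices, giving width 3; this decomposition certifies tw(G) ≤ 3. For the lower bound: the 4 vertex sets {1,4,7}, {5}, {3}, {0,2,6,8} are disjoint, each induces a connected subgraph, and every pair is joined by at least one edge of G. Contracting each set to a single vertex therefore yields K_{4} as a minor, and since treewidth is minor-monotone, tw(G) ≥ tw(K_{4}) = 3. The upper and lower bounds meet at 3, so that is the treewidth.

Treewidth 3.
One such decomposition:
Bags: B1 = {1, 4, 5, 7}  B2 = {1, 3, 5, 7}  B3 = {2, 3, 5, 7}  B4 = {2, 3, 5, 6}  B5 = {0, 2, 3, 6}  B6 = {0, 2, 6, 8}
Tree: B1–B2, B2–B3, B3–B4, B4–B5, B5–B6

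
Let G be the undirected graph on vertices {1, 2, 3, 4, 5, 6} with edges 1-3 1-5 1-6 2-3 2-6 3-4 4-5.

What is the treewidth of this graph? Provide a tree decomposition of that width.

Treewidth 2.
Bags: B1 = {2, 3, 6}  B2 = {1, 3, 6}  B3 = {1, 3, 4}  B4 = {1, 4, 5}
Tree: B1–B2, B2–B3, B3–B4

Each bag holds 3 vertices, so the decomposition has width 2, which upper-bounds the treewidth. The edges 2–6–1–3–2 form a cycle, so G is not a tree and its treewidth is at least 2. Combining the bounds, tw(G) = 2.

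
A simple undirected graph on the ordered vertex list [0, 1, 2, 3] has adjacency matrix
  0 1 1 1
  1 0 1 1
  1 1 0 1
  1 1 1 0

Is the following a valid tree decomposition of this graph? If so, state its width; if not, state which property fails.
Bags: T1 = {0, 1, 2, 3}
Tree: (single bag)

Yes; width 3.

Checking the three conditions: (i) the bags cover all of {0, 1, 2, 3}; (ii) for each edge, some bag contains both endpoints; (iii) the bags containing any fixed vertex form a subtree. All hold, so the decomposition is valid with width 4 − 1 = 3.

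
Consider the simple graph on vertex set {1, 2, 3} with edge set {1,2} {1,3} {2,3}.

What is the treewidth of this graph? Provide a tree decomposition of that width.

A single bag containing all 3 vertices is trivially a valid decomposition of width 2. On the other hand G contains the 3-clique {1, 2, 3}. A clique must lie in a single bag of any decomposition, so no decomposition can have width below 2. Therefore the treewidth is 2.

Treewidth 2.
One such decomposition:
Bags: B1 = {1, 2, 3}
Tree: (single bag)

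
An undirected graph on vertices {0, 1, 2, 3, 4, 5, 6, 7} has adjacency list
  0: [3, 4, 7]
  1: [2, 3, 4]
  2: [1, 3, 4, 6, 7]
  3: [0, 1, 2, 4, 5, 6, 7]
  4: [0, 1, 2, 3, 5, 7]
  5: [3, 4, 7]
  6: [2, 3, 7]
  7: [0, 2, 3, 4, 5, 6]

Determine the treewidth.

A width-3 tree decomposition is:
Bags: B1 = {3, 4, 5, 7}  B2 = {2, 3, 4, 7}  B3 = {2, 3, 6, 7}  B4 = {1, 2, 3, 4}  B5 = {0, 3, 4, 7}
Tree: B1–B2, B2–B3, B2–B4, B1–B5
Every bag has size at most 4, so the width is 4 − 1 = 3 and tw(G) ≤ 3. Conversely, {1, 2, 3, 4} is a clique of size 4, and the vertices of any clique must share a bag in every tree decomposition; so some bag has ≥ 4 vertices and tw(G) ≥ 3. The upper and lower bounds meet at 3, so that is the treewidth.

3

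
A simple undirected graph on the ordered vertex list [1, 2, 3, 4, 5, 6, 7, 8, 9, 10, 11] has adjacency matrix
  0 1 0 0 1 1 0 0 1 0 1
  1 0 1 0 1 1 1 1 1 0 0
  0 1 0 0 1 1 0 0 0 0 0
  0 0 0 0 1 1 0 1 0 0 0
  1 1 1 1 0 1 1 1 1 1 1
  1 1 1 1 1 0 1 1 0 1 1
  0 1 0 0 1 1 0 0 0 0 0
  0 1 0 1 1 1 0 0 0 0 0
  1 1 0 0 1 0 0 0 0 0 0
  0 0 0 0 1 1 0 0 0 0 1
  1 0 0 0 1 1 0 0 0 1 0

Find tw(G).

3

A width-3 tree decomposition is:
Bags: B1 = {1, 2, 5, 6}  B2 = {2, 5, 6, 8}  B3 = {4, 5, 6, 8}  B4 = {2, 3, 5, 6}  B5 = {2, 5, 6, 7}  B6 = {1, 2, 5, 9}  B7 = {1, 5, 6, 11}  B8 = {5, 6, 10, 11}
Tree: B1–B2, B2–B3, B1–B4, B2–B5, B1–B6, B1–B7, B7–B8
Each bag holds 4 vertices, so the decomposition has width 3, which upper-bounds the treewidth. On the other hand G contains the 4-clique {1, 2, 5, 9}. A clique must lie in a single bag of any decomposition, so no decomposition can have width below 3. The upper and lower bounds meet at 3, so that is the treewidth.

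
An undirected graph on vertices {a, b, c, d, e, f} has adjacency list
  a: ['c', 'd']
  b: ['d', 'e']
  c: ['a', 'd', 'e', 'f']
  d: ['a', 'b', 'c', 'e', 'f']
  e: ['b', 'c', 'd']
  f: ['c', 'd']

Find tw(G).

A width-2 tree decomposition is:
Bags: B1 = {a, c, d}  B2 = {c, d, e}  B3 = {b, d, e}  B4 = {c, d, f}
Tree: B1–B2, B2–B3, B2–B4
Each bag holds 3 vertices, so the decomposition has width 2, which upper-bounds the treewidth. For the lower bound, the 3 vertices {c, d, e} are pairwise adjacent, and any tree decomposition puts a clique entirely inside one bag — forcing width ≥ 2. The upper and lower bounds meet at 2, so that is the treewidth.

2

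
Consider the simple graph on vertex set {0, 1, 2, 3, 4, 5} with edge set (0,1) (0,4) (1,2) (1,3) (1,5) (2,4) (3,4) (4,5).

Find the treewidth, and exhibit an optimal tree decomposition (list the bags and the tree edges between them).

Treewidth 2.
One optimal decomposition is:
Bags: B1 = {1, 2, 4}  B2 = {1, 3, 4}  B3 = {1, 4, 5}  B4 = {0, 1, 4}
Tree: B1–B2, B2–B3, B3–B4

Each bag holds 3 vertices, so the decomposition has width 2, which upper-bounds the treewidth. Since 1–2–4–3–1 is a cycle in G, G is not acyclic. Forests are exactly the graphs of treewidth ≤ 1, so tw(G) ≥ 2. Hence tw(G) = 2 exactly.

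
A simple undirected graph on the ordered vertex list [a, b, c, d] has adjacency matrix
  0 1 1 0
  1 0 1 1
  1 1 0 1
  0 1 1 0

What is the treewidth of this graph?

2

A width-2 tree decomposition is:
Bags: B1 = {a, b, c}  B2 = {b, c, d}
Tree: B1–B2
Every bag has size at most 3, so the width is 3 − 1 = 2 and tw(G) ≤ 2. On the other hand G contains the 3-clique {b, c, d}. A clique must lie in a single bag of any decomposition, so no decomposition can have width below 2. Therefore the treewidth is 2.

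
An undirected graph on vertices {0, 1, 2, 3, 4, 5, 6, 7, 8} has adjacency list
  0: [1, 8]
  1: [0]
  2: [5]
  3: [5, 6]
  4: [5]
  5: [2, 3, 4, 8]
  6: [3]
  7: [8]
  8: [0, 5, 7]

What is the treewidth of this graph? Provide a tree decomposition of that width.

Treewidth 1.
Bags: B1 = {3, 5}  B2 = {4, 5}  B3 = {2, 5}  B4 = {5, 8}  B5 = {0, 8}  B6 = {3, 6}  B7 = {7, 8}  B8 = {0, 1}
Tree: B1–B2, B2–B3, B3–B4, B4–B5, B1–B6, B4–B7, B5–B8

The largest bag has 2 vertices, giving width 1; this decomposition certifies tw(G) ≤ 1. Any graph with an edge has treewidth ≥ 1, and G has the edge 3–5. Therefore the treewidth is 1.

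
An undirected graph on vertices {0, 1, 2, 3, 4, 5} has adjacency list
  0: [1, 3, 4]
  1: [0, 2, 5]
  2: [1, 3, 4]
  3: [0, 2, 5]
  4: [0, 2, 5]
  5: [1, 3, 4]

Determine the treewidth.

A width-3 tree decomposition is:
Bags: B1 = {0, 1, 3, 4}  B2 = {1, 2, 3, 4}  B3 = {1, 3, 4, 5}
Tree: B1–B2, B2–B3
Every bag has size at most 4, so the width is 4 − 1 = 3 and tw(G) ≤ 3. For the lower bound: the 4 vertex sets {0,3}, {2,4}, {1}, {5} are disjoint, each induces a connected subgraph, and every pair is joined by at least one edge of G. Contracting each set to a single vertex therefore yields K_{4} as a minor, and since treewidth is minor-monotone, tw(G) ≥ tw(K_{4}) = 3. Hence tw(G) = 3 exactly.

3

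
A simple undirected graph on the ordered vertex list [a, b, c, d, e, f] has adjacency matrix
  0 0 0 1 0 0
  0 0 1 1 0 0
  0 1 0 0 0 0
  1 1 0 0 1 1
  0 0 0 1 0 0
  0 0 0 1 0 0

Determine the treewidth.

A width-1 tree decomposition is:
Bags: B1 = {b, d}  B2 = {a, d}  B3 = {d, f}  B4 = {b, c}  B5 = {d, e}
Tree: B1–B2, B2–B3, B1–B4, B3–B5
Each bag holds 2 vertices, so the decomposition has width 1, which upper-bounds the treewidth. Any graph with an edge has treewidth ≥ 1, and G has the edge d–b. Therefore the treewidth is 1.

1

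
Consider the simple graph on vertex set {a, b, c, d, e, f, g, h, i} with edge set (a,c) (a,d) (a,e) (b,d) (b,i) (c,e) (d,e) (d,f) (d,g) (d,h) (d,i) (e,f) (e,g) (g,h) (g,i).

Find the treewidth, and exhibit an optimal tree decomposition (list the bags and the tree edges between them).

Treewidth 2.
One optimal decomposition is:
Bags: B1 = {a, d, e}  B2 = {a, c, e}  B3 = {d, e, g}  B4 = {d, g, h}  B5 = {d, g, i}  B6 = {d, e, f}  B7 = {b, d, i}
Tree: B1–B2, B1–B3, B3–B4, B4–B5, B1–B6, B5–B7

The largest bag has 3 vertices, giving width 2; this decomposition certifies tw(G) ≤ 2. On the other hand G contains the 3-clique {d, e, g}. A clique must lie in a single bag of any decomposition, so no decomposition can have width below 2. Therefore the treewidth is 2.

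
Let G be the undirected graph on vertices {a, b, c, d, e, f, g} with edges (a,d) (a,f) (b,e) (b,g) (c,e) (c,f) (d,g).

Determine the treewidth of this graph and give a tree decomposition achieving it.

Every bag has size at most 3, so the width is 3 − 1 = 2 and tw(G) ≤ 2. The edges b–g–d–a–f–c–e–b form a cycle, so G is not a tree and its treewidth is at least 2. Combining the bounds, tw(G) = 2.

Treewidth 2.
Bags: B1 = {b, d, g}  B2 = {a, b, d}  B3 = {a, b, f}  B4 = {b, c, f}  B5 = {b, c, e}
Tree: B1–B2, B2–B3, B3–B4, B4–B5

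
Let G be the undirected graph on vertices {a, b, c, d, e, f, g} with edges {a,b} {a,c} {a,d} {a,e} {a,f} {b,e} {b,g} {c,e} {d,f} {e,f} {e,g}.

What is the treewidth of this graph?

2

A width-2 tree decomposition is:
Bags: B1 = {a, d, f}  B2 = {a, e, f}  B3 = {a, b, e}  B4 = {a, c, e}  B5 = {b, e, g}
Tree: B1–B2, B2–B3, B3–B4, B3–B5
The largest bag has 3 vertices, giving width 2; this decomposition certifies tw(G) ≤ 2. On the other hand G contains the 3-clique {b, e, g}. A clique must lie in a single bag of any decomposition, so no decomposition can have width below 2. Hence tw(G) = 2 exactly.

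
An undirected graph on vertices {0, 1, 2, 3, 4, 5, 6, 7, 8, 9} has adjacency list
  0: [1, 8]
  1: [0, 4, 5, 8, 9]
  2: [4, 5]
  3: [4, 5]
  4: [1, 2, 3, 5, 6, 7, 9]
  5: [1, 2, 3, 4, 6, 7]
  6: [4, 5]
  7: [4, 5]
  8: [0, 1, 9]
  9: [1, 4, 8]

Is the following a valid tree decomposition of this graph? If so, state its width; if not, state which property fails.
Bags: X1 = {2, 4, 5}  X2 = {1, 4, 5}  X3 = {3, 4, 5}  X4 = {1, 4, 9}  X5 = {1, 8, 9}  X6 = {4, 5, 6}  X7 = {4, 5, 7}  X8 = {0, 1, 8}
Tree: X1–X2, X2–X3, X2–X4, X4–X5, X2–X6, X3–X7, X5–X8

Every vertex of G appears in some bag (union = {0, 1, 2, 3, 4, 5, 6, 7, 8, 9}); every edge is covered by a bag; and for each vertex v the set of bags containing v is connected in the bag tree. The decomposition is therefore valid. The largest bag has 3 vertices, so the width is 2.

Yes; width 2.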